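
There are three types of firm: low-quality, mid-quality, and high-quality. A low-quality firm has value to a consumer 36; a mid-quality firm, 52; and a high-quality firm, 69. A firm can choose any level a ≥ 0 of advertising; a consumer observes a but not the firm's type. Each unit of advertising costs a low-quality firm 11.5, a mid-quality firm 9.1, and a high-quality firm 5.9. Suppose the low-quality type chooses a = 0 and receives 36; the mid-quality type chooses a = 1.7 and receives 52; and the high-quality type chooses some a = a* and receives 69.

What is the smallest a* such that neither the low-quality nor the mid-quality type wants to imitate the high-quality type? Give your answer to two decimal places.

3.57

Low-quality type (on-path payoff 36) won't mimic when 36 ≥ 69 − 11.5·a*, i.e. a* ≥ 2.87.
Mid-quality type (on-path payoff 52 − 9.1×1.7 = 36.53) won't mimic when 36.53 ≥ 69 − 9.1·a*, i.e. a* ≥ 3.57.
Both must hold, so a* = max(2.87, 3.57) = 3.57. The mid-quality type's constraint binds.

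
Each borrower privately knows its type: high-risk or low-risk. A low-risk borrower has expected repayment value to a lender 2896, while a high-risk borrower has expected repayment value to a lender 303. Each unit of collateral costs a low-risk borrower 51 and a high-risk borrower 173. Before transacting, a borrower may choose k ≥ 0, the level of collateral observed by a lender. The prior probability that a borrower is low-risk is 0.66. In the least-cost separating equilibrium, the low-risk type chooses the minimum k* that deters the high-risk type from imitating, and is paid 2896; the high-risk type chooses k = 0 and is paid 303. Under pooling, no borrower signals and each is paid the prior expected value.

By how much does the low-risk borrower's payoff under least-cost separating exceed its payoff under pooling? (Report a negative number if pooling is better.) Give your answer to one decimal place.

117.2

Least-cost separating signal: k* solves 303 = 2896 − 173·k*, so k* = (2896 − 303)/173 ≈ 14.9884.
Low-risk type's separating payoff: 2896 − 51 × k* = 2896 − 51 × (2896 − 303)/173 = 2896 − 132243/173 ≈ 2131.590.
Pooling payoff: 0.66 × 2896 + 0.34 × 303 = 2014.38.
Difference: 2131.590 − 2014.38 = 117.21, i.e. 117.2 to one decimal place.
The low-risk type prefers to separate.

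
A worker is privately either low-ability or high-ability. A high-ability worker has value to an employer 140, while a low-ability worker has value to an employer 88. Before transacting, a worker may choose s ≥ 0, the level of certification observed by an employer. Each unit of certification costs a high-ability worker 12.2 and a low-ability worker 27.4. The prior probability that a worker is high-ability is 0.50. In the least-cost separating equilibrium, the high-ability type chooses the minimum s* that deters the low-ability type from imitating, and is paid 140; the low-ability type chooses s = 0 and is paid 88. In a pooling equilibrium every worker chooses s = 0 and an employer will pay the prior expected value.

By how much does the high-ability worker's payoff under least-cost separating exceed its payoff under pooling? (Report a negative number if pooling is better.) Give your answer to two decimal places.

2.85

Least-cost separating signal: s* solves 88 = 140 − 27.4·s*, so s* = (140 − 88)/27.4 ≈ 1.8978.
High-ability type's separating payoff: 140 − 12.2 × s* = 140 − 12.2 × (140 − 88)/27.4 = 140 − 634.4/27.4 ≈ 116.8467.
Pooling payoff: 0.50 × 140 + 0.50 × 88 = 114.
Difference: 116.8467 − 114 = 2.8467, i.e. 2.85 to two decimal places.
The high-ability type prefers to separate.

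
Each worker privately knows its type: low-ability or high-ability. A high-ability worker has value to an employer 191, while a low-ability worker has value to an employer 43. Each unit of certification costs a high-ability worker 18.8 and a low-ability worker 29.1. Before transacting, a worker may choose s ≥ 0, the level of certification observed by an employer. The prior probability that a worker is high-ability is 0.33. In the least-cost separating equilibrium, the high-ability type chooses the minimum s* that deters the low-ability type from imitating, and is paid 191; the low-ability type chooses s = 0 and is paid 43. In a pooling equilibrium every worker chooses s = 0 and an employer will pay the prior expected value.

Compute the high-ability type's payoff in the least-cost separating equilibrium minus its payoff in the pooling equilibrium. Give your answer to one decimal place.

Least-cost separating signal: s* solves 43 = 191 − 29.1·s*, so s* = (191 − 43)/29.1 ≈ 5.0859.
High-ability type's separating payoff: 191 − 18.8 × s* = 191 − 18.8 × (191 − 43)/29.1 = 191 − 2782.4/29.1 ≈ 95.385.
Pooling payoff: 0.33 × 191 + 0.67 × 43 = 91.84.
Difference: 95.385 − 91.84 = 3.545, i.e. 3.5 to one decimal place.
The high-ability type prefers to separate.

3.5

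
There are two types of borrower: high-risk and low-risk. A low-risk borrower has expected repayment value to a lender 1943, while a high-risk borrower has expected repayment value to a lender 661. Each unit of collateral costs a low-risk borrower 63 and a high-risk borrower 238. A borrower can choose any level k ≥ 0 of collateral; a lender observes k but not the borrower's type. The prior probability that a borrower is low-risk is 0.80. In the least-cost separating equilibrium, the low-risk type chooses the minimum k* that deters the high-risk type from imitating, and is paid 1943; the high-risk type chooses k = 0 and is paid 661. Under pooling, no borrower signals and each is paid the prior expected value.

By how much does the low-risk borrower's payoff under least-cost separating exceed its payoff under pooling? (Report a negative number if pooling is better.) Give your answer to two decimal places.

Least-cost separating signal: k* solves 661 = 1943 − 238·k*, so k* = (1943 − 661)/238 ≈ 5.3866.
Low-risk type's separating payoff: 1943 − 63 × k* = 1943 − 63 × (1943 − 661)/238 = 1943 − 80766/238 ≈ 1603.6471.
Pooling payoff: 0.80 × 1943 + 0.20 × 661 = 1686.6.
Difference: 1603.6471 − 1686.6 = -82.9529, i.e. -82.95 to two decimal places.
The low-risk type would prefer the pooling outcome.

-82.95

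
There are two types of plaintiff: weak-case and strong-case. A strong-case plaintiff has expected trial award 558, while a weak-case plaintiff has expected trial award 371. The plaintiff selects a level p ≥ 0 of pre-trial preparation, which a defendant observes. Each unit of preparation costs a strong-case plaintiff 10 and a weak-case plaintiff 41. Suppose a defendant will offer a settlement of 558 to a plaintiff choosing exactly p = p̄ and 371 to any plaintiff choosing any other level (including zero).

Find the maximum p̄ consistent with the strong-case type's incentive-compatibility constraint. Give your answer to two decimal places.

Choosing p̄ yields the strong-case type 558 − 10·p̄; choosing zero yields 371.
The strong-case type is indifferent at 558 − 10·p̄ = 371, i.e. p̄ = (558 − 371) / 10 = 18.70.
For any p̄ above 18.70 the strong-case type would rather pool at zero, so separation collapses.

18.70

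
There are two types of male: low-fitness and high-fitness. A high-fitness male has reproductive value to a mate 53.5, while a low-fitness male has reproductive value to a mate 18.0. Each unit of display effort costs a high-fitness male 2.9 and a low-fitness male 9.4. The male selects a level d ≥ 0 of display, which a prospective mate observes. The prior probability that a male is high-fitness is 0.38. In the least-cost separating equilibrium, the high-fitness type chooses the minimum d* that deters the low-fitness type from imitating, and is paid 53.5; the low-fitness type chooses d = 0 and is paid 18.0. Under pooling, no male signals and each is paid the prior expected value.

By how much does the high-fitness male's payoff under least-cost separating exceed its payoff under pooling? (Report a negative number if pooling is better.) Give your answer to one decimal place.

11.1

Least-cost separating signal: d* solves 18.0 = 53.5 − 9.4·d*, so d* = (53.5 − 18.0)/9.4 ≈ 3.7766.
High-fitness type's separating payoff: 53.5 − 2.9 × d* = 53.5 − 2.9 × (53.5 − 18.0)/9.4 = 53.5 − 102.95/9.4 ≈ 42.548.
Pooling payoff: 0.38 × 53.5 + 0.62 × 18.0 = 31.49.
Difference: 42.548 − 31.49 = 11.058, i.e. 11.1 to one decimal place.
The high-fitness type prefers to separate.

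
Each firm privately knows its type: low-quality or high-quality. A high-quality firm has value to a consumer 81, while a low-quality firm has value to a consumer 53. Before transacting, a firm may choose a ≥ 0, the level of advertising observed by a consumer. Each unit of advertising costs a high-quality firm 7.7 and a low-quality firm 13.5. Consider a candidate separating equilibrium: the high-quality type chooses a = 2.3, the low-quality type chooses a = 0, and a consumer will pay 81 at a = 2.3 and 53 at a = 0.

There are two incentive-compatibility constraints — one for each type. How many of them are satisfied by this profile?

High-quality type: signal → 81 − 7.7 × 2.3 = 63.29; deviate to 0 → 53. IC holds (63.29 ≥ 53).
Low-quality type: stay at 0 → 53; mimic → 81 − 13.5 × 2.3 = 49.95. IC holds (53 ≥ 49.95).
2 of 2 constraints hold, so this is a separating equilibrium.

2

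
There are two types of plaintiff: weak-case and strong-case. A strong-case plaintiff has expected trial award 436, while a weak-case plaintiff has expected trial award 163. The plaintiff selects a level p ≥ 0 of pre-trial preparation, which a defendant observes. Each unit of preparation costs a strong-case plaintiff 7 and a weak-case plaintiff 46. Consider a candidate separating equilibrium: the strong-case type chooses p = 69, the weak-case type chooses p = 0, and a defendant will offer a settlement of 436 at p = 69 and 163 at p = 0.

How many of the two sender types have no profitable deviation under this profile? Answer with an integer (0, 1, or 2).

1

Strong-case type: signal → 436 − 7 × 69 = -47; deviate to 0 → 163. IC fails (-47 < 163).
Weak-case type: stay at 0 → 163; mimic → 436 − 46 × 69 = -2738. IC holds (163 ≥ -2738).
1 of 2 constraints hold, so this profile is not an equilibrium.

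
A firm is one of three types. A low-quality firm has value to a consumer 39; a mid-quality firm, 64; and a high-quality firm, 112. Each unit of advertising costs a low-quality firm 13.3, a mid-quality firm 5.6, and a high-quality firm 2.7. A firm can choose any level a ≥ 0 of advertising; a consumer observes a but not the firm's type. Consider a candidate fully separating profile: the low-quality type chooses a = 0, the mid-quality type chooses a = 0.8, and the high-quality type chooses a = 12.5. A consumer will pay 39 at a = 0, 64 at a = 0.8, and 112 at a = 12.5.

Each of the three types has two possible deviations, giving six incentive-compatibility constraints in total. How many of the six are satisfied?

Low-quality (own payoff 39): to a=0.8 gives 64 − 13.3×0.8 = 53.36 → profitable ✗; to a=12.5 gives 112 − 13.3×12.5 = -54.25 → no gain ✓.
High-quality (own payoff 112 − 2.7×12.5 = 78.25): to a=0 gives 39 → no gain ✓; to a=0.8 gives 64 − 2.7×0.8 = 61.84 → no gain ✓.
Mid-quality (own payoff 64 − 5.6×0.8 = 59.52): to a=0 gives 39 → no gain ✓; to a=12.5 gives 112 − 5.6×12.5 = 42 → no gain ✓.
5 of the 6 constraints hold; not an equilibrium.

5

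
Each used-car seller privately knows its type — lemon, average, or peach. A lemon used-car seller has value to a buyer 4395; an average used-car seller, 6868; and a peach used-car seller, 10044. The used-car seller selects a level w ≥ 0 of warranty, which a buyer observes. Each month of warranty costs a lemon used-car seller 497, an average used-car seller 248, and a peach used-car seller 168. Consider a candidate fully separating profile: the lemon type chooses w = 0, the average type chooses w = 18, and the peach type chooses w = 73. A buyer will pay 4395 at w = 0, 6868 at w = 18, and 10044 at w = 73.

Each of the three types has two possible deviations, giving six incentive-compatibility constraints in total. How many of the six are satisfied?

Lemon (own payoff 4395): to w=18 gives 6868 − 497×18 = -2078 → no gain ✓; to w=73 gives 10044 − 497×73 = -26237 → no gain ✓.
Average (own payoff 6868 − 248×18 = 2404): to w=0 gives 4395 → profitable ✗; to w=73 gives 10044 − 248×73 = -8060 → no gain ✓.
Peach (own payoff 10044 − 168×73 = -2220): to w=0 gives 4395 → profitable ✗; to w=18 gives 6868 − 168×18 = 3844 → profitable ✗.
3 of the 6 constraints hold; not an equilibrium.

3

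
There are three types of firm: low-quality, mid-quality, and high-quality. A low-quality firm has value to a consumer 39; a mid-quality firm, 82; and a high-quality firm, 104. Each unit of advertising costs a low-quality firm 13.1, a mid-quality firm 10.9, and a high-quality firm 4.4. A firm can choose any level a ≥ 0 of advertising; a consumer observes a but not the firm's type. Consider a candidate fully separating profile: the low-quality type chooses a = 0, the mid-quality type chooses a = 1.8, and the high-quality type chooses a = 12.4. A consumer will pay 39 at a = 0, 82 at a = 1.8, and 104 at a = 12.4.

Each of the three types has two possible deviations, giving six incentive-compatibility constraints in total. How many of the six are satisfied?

4

Mid-quality (own payoff 82 − 10.9×1.8 = 62.38): to a=0 gives 39 → no gain ✓; to a=12.4 gives 104 − 10.9×12.4 = -31.16 → no gain ✓.
High-quality (own payoff 104 − 4.4×12.4 = 49.44): to a=0 gives 39 → no gain ✓; to a=1.8 gives 82 − 4.4×1.8 = 74.08 → profitable ✗.
Low-quality (own payoff 39): to a=1.8 gives 82 − 13.1×1.8 = 58.42 → profitable ✗; to a=12.4 gives 104 − 13.1×12.4 = -58.44 → no gain ✓.
4 of the 6 constraints hold; not an equilibrium.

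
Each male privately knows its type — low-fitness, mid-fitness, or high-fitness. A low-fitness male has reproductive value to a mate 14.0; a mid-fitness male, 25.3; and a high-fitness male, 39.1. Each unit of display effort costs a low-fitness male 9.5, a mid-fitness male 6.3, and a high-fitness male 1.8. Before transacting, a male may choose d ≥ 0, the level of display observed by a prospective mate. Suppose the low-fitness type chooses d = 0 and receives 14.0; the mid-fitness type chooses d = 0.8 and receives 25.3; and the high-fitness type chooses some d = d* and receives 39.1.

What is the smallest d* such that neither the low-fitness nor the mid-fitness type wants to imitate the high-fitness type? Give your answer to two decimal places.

Low-fitness type (on-path payoff 14.0) won't mimic when 14.0 ≥ 39.1 − 9.5·d*, i.e. d* ≥ 2.64.
Mid-fitness type (on-path payoff 25.3 − 6.3×0.8 = 20.26) won't mimic when 20.26 ≥ 39.1 − 6.3·d*, i.e. d* ≥ 2.99.
Both must hold, so d* = max(2.64, 2.99) = 2.99. The mid-fitness type's constraint binds.

2.99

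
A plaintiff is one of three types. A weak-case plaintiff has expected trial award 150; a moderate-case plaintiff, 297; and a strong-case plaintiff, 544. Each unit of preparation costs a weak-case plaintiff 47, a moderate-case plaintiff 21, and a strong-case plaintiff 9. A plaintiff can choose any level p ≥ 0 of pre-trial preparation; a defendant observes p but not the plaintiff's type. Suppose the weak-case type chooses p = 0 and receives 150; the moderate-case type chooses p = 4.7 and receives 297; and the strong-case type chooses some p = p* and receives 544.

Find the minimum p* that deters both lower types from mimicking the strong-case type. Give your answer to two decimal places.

16.46

Moderate-case type (on-path payoff 297 − 21×4.7 = 198.3) won't mimic when 198.3 ≥ 544 − 21·p*, i.e. p* ≥ 16.46.
Weak-case type (on-path payoff 150) won't mimic when 150 ≥ 544 − 47·p*, i.e. p* ≥ 8.38.
Both must hold, so p* = max(8.38, 16.46) = 16.46. The moderate-case type's constraint binds.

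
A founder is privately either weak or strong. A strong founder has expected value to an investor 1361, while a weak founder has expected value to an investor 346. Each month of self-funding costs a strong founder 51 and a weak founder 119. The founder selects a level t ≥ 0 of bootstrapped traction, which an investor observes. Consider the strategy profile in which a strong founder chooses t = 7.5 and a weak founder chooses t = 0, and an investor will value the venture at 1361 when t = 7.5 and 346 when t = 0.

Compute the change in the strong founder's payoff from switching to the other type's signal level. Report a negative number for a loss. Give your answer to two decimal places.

Playing t = 7.5 the strong founder receives 1361 − 51 × 7.5 = 978.5.
Deviating to t = 0 yields 346 instead.
Gain from deviating: 346 − 978.5 = -632.50.
The gain is negative, so the strong type's incentive-compatibility constraint is satisfied.

-632.50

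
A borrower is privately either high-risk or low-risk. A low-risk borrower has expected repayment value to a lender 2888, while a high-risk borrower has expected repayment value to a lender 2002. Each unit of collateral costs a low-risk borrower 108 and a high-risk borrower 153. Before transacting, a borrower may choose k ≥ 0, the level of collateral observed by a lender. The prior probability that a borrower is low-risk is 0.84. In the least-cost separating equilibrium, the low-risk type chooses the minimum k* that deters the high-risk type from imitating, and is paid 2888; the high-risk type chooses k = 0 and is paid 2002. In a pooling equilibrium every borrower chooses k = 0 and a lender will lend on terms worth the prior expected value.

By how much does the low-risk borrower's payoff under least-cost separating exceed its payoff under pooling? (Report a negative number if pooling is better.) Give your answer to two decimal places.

-483.65

Least-cost separating signal: k* solves 2002 = 2888 − 153·k*, so k* = (2888 − 2002)/153 ≈ 5.7908.
Low-risk type's separating payoff: 2888 − 108 × k* = 2888 − 108 × (2888 − 2002)/153 = 2888 − 95688/153 ≈ 2262.5882.
Pooling payoff: 0.84 × 2888 + 0.16 × 2002 = 2746.24.
Difference: 2262.5882 − 2746.24 = -483.6518, i.e. -483.65 to two decimal places.
The low-risk type would prefer the pooling outcome.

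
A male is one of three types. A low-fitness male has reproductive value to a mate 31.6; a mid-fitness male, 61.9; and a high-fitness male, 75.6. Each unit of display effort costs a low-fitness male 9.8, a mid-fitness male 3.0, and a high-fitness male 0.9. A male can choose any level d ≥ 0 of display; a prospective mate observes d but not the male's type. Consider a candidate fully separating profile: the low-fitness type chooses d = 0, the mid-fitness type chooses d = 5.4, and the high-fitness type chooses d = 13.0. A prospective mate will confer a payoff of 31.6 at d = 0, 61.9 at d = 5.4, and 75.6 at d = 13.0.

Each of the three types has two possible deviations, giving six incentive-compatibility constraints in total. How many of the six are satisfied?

6

Mid-fitness (own payoff 61.9 − 3.0×5.4 = 45.7): to d=0 gives 31.6 → no gain ✓; to d=13.0 gives 75.6 − 3.0×13.0 = 36.6 → no gain ✓.
High-fitness (own payoff 75.6 − 0.9×13.0 = 63.9): to d=0 gives 31.6 → no gain ✓; to d=5.4 gives 61.9 − 0.9×5.4 = 57.04 → no gain ✓.
Low-fitness (own payoff 31.6): to d=5.4 gives 61.9 − 9.8×5.4 = 8.98 → no gain ✓; to d=13.0 gives 75.6 − 9.8×13.0 = -51.8 → no gain ✓.
6 of the 6 constraints hold; this profile is a separating equilibrium.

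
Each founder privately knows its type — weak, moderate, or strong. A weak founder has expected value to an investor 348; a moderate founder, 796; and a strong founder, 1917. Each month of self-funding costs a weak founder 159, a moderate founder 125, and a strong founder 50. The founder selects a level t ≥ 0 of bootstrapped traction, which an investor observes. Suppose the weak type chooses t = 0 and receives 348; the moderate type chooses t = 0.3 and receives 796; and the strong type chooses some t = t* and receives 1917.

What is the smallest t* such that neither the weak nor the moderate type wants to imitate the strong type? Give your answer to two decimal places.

Moderate type (on-path payoff 796 − 125×0.3 = 758.5) won't mimic when 758.5 ≥ 1917 − 125·t*, i.e. t* ≥ 9.27.
Weak type (on-path payoff 348) won't mimic when 348 ≥ 1917 − 159·t*, i.e. t* ≥ 9.87.
Both must hold, so t* = max(9.87, 9.27) = 9.87. The weak type's constraint binds.

9.87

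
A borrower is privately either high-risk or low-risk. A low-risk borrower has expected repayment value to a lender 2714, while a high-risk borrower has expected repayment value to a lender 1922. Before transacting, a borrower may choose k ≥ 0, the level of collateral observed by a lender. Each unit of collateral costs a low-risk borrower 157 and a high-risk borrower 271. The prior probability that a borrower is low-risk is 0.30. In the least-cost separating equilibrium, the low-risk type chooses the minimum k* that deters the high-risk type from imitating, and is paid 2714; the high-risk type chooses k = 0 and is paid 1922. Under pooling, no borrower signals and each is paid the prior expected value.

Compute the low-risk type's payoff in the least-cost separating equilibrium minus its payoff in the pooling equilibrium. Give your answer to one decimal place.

Least-cost separating signal: k* solves 1922 = 2714 − 271·k*, so k* = (2714 − 1922)/271 ≈ 2.9225.
Low-risk type's separating payoff: 2714 − 157 × k* = 2714 − 157 × (2714 − 1922)/271 = 2714 − 124344/271 ≈ 2255.166.
Pooling payoff: 0.30 × 2714 + 0.70 × 1922 = 2159.6.
Difference: 2255.166 − 2159.6 = 95.566, i.e. 95.6 to one decimal place.
The low-risk type prefers to separate.

95.6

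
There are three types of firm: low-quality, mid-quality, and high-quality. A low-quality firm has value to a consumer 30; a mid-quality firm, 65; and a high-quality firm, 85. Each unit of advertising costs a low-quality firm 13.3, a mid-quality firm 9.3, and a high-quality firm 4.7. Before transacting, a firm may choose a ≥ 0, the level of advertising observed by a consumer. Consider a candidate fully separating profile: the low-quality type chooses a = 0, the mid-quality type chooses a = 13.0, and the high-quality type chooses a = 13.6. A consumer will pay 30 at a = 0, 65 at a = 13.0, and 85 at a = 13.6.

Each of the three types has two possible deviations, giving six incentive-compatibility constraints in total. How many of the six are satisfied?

3

High-quality (own payoff 85 − 4.7×13.6 = 21.08): to a=0 gives 30 → profitable ✗; to a=13.0 gives 65 − 4.7×13.0 = 3.9 → no gain ✓.
Mid-quality (own payoff 65 − 9.3×13.0 = -55.9): to a=0 gives 30 → profitable ✗; to a=13.6 gives 85 − 9.3×13.6 = -41.48 → profitable ✗.
Low-quality (own payoff 30): to a=13.0 gives 65 − 13.3×13.0 = -107.9 → no gain ✓; to a=13.6 gives 85 − 13.3×13.6 = -95.88 → no gain ✓.
3 of the 6 constraints hold; not an equilibrium.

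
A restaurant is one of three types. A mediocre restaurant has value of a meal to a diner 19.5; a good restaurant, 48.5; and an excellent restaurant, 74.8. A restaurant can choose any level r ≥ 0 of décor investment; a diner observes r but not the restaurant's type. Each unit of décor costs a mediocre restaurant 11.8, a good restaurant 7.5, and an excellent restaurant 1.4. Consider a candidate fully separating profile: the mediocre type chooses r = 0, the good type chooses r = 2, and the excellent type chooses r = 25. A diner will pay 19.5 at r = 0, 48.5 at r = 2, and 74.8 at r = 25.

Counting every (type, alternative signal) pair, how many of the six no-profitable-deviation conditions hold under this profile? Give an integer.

4

Good (own payoff 48.5 − 7.5×2 = 33.5): to r=0 gives 19.5 → no gain ✓; to r=25 gives 74.8 − 7.5×25 = -112.7 → no gain ✓.
Mediocre (own payoff 19.5): to r=2 gives 48.5 − 11.8×2 = 24.9 → profitable ✗; to r=25 gives 74.8 − 11.8×25 = -220.2 → no gain ✓.
Excellent (own payoff 74.8 − 1.4×25 = 39.8): to r=0 gives 19.5 → no gain ✓; to r=2 gives 48.5 − 1.4×2 = 45.7 → profitable ✗.
4 of the 6 constraints hold; not an equilibrium.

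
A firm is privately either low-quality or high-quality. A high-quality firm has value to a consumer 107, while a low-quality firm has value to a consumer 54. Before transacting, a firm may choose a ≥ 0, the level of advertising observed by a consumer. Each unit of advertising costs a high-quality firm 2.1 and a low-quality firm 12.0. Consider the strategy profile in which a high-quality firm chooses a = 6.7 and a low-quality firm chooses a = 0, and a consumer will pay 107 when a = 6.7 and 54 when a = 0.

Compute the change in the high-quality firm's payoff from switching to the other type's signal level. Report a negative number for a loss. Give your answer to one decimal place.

-38.9

Playing a = 6.7 the high-quality firm receives 107 − 2.1 × 6.7 = 92.93.
Deviating to a = 0 yields 54 instead.
Gain from deviating: 54 − 92.93 = -38.93, i.e. -38.9 to one decimal place.
The gain is negative, so the high-quality type's incentive-compatibility constraint is satisfied.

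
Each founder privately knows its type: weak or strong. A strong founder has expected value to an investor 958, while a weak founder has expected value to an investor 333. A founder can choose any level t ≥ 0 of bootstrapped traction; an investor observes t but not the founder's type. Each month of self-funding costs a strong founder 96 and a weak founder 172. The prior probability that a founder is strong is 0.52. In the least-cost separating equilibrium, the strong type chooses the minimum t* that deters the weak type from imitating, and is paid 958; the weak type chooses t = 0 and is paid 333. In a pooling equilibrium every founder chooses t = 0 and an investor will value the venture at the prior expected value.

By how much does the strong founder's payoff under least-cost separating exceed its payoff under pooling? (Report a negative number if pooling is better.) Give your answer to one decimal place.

-48.8

Least-cost separating signal: t* solves 333 = 958 − 172·t*, so t* = (958 − 333)/172 ≈ 3.6337.
Strong type's separating payoff: 958 − 96 × t* = 958 − 96 × (958 − 333)/172 = 958 − 60000/172 ≈ 609.163.
Pooling payoff: 0.52 × 958 + 0.48 × 333 = 658.
Difference: 609.163 − 658 = -48.837, i.e. -48.8 to one decimal place.
The strong type would prefer the pooling outcome.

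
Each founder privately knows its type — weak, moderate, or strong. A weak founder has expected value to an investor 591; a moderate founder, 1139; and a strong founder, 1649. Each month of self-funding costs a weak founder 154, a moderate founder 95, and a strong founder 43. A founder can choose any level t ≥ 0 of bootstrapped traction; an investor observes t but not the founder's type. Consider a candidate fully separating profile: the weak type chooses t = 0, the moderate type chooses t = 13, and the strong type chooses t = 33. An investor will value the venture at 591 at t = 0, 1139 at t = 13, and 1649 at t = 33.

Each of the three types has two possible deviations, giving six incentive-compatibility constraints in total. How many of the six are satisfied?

Weak (own payoff 591): to t=13 gives 1139 − 154×13 = -863 → no gain ✓; to t=33 gives 1649 − 154×33 = -3433 → no gain ✓.
Moderate (own payoff 1139 − 95×13 = -96): to t=0 gives 591 → profitable ✗; to t=33 gives 1649 − 95×33 = -1486 → no gain ✓.
Strong (own payoff 1649 − 43×33 = 230): to t=0 gives 591 → profitable ✗; to t=13 gives 1139 − 43×13 = 580 → profitable ✗.
3 of the 6 constraints hold; not an equilibrium.

3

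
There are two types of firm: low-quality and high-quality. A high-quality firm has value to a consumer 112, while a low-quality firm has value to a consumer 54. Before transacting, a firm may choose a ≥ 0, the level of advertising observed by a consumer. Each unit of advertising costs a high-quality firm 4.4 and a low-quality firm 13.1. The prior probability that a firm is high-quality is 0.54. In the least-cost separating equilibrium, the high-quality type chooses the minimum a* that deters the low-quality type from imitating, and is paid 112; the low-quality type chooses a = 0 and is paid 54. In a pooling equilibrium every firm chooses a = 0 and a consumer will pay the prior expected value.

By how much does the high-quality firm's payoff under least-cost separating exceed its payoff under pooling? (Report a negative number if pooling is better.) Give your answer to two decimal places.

Least-cost separating signal: a* solves 54 = 112 − 13.1·a*, so a* = (112 − 54)/13.1 ≈ 4.4275.
High-quality type's separating payoff: 112 − 4.4 × a* = 112 − 4.4 × (112 − 54)/13.1 = 112 − 255.2/13.1 ≈ 92.5191.
Pooling payoff: 0.54 × 112 + 0.46 × 54 = 85.32.
Difference: 92.5191 − 85.32 = 7.1991, i.e. 7.20 to two decimal places.
The high-quality type prefers to separate.

7.20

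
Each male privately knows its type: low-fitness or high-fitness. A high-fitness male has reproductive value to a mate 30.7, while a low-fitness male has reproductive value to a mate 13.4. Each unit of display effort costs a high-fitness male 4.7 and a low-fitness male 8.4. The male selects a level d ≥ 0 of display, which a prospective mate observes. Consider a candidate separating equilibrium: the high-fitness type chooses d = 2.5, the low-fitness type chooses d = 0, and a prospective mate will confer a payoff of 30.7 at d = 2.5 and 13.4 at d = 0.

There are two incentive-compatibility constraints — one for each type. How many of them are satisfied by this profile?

2

Low-fitness type: stay at 0 → 13.4; mimic → 30.7 − 8.4 × 2.5 = 9.7. IC holds (13.4 ≥ 9.7).
High-fitness type: signal → 30.7 − 4.7 × 2.5 = 18.95; deviate to 0 → 13.4. IC holds (18.95 ≥ 13.4).
2 of 2 constraints hold, so this is a separating equilibrium.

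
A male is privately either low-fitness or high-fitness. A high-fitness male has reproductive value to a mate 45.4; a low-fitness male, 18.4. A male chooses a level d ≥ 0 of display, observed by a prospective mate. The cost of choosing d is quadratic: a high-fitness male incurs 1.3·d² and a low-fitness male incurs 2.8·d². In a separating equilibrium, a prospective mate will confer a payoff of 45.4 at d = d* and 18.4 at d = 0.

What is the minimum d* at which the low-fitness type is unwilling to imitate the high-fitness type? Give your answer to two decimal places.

3.11

The low-fitness type at d = 0 receives 18.4; imitating at d* yields 45.4 − 2.8·d*².
Indifference: 18.4 = 45.4 − 2.8·d*², so d*² = (45.4 − 18.4) / 2.8 ≈ 9.6429.
d* = √9.6429 ≈ 3.11.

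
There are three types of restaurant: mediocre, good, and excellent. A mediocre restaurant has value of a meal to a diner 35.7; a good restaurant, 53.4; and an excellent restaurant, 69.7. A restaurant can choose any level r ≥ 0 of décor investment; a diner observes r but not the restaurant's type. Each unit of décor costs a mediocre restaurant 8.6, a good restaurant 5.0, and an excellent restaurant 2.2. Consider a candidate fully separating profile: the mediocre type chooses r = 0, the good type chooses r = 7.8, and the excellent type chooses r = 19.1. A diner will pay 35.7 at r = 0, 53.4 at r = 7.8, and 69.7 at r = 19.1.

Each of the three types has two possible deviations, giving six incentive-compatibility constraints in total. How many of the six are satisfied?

3

Excellent (own payoff 69.7 − 2.2×19.1 = 27.68): to r=0 gives 35.7 → profitable ✗; to r=7.8 gives 53.4 − 2.2×7.8 = 36.24 → profitable ✗.
Mediocre (own payoff 35.7): to r=7.8 gives 53.4 − 8.6×7.8 = -13.68 → no gain ✓; to r=19.1 gives 69.7 − 8.6×19.1 = -94.56 → no gain ✓.
Good (own payoff 53.4 − 5.0×7.8 = 14.4): to r=0 gives 35.7 → profitable ✗; to r=19.1 gives 69.7 − 5.0×19.1 = -25.8 → no gain ✓.
3 of the 6 constraints hold; not an equilibrium.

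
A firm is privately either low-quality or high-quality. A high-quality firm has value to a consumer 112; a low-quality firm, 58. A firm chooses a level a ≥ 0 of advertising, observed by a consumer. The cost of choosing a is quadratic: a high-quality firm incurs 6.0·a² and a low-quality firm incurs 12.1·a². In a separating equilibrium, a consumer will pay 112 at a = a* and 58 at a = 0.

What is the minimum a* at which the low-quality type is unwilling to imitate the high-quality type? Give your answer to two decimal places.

2.11

The low-quality type at a = 0 receives 58; imitating at a* yields 112 − 12.1·a*².
Indifference: 58 = 112 − 12.1·a*², so a*² = (112 − 58) / 12.1 ≈ 4.4628.
a* = √4.4628 ≈ 2.11.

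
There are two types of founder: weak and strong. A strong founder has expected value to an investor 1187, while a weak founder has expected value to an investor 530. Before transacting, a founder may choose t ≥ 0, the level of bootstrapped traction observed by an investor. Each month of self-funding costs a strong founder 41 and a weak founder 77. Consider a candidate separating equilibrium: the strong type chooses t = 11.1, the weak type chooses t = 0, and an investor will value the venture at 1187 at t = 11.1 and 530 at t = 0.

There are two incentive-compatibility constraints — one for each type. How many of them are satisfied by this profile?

Strong type: signal → 1187 − 41 × 11.1 = 731.9; deviate to 0 → 530. IC holds (731.9 ≥ 530).
Weak type: stay at 0 → 530; mimic → 1187 − 77 × 11.1 = 332.3. IC holds (530 ≥ 332.3).
2 of 2 constraints hold, so this is a separating equilibrium.

2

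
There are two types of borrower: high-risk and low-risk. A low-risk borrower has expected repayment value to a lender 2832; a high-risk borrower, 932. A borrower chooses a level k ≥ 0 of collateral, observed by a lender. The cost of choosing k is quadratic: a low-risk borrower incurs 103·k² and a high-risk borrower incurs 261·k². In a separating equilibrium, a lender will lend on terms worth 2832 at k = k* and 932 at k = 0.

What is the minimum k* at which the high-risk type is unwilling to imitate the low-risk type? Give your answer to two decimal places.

The high-risk type at k = 0 receives 932; imitating at k* yields 2832 − 261·k*².
Indifference: 932 = 2832 − 261·k*², so k*² = (2832 − 932) / 261 ≈ 7.2797.
k* = √7.2797 ≈ 2.70.

2.70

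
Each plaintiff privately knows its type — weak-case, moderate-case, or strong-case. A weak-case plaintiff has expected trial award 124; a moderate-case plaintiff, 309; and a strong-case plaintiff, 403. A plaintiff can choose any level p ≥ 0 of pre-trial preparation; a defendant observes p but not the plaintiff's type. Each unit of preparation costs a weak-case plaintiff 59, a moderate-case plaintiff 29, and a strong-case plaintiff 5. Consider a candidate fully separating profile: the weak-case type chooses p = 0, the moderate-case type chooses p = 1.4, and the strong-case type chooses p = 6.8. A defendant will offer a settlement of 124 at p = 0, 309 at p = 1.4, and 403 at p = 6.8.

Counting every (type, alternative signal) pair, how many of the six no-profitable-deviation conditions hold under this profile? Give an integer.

Weak-case (own payoff 124): to p=1.4 gives 309 − 59×1.4 = 226.4 → profitable ✗; to p=6.8 gives 403 − 59×6.8 = 1.8 → no gain ✓.
Strong-case (own payoff 403 − 5×6.8 = 369): to p=0 gives 124 → no gain ✓; to p=1.4 gives 309 − 5×1.4 = 302 → no gain ✓.
Moderate-case (own payoff 309 − 29×1.4 = 268.4): to p=0 gives 124 → no gain ✓; to p=6.8 gives 403 − 29×6.8 = 205.8 → no gain ✓.
5 of the 6 constraints hold; not an equilibrium.

5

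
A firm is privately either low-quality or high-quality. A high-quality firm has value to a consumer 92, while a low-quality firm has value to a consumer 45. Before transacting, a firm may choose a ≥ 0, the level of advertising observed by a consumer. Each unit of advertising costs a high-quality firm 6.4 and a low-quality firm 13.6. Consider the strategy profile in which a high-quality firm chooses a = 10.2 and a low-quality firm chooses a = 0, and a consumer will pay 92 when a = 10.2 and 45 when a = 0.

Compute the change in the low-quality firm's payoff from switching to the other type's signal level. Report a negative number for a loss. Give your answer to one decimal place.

Playing a = 0 the low-quality firm receives 45.
Deviating to a = 10.2 brings payment 92 at cost 13.6 × 10.2 = 138.72, netting -46.72.
Gain from deviating: -46.72 − 45 = -91.72, i.e. -91.7 to one decimal place.
The gain is negative, so the low-quality type's incentive-compatibility constraint is satisfied.

-91.7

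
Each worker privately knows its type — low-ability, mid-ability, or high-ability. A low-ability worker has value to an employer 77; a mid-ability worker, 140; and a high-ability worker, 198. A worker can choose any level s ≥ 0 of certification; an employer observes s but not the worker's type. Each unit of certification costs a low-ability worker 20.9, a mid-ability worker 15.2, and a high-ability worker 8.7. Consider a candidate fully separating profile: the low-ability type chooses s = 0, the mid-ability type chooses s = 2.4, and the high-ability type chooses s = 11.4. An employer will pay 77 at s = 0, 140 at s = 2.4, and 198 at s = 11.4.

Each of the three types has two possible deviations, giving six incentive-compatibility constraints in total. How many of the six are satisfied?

High-ability (own payoff 198 − 8.7×11.4 = 98.82): to s=0 gives 77 → no gain ✓; to s=2.4 gives 140 − 8.7×2.4 = 119.12 → profitable ✗.
Mid-ability (own payoff 140 − 15.2×2.4 = 103.52): to s=0 gives 77 → no gain ✓; to s=11.4 gives 198 − 15.2×11.4 = 24.72 → no gain ✓.
Low-ability (own payoff 77): to s=2.4 gives 140 − 20.9×2.4 = 89.84 → profitable ✗; to s=11.4 gives 198 − 20.9×11.4 = -40.26 → no gain ✓.
4 of the 6 constraints hold; not an equilibrium.

4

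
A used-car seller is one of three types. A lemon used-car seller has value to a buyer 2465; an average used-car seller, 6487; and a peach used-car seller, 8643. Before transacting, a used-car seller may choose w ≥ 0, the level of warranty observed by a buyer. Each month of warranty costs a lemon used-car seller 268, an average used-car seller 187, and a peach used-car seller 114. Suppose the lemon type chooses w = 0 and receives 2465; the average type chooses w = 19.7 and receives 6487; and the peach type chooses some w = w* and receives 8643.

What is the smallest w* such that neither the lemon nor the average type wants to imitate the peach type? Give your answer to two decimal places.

Lemon type (on-path payoff 2465) won't mimic when 2465 ≥ 8643 − 268·w*, i.e. w* ≥ 23.05.
Average type (on-path payoff 6487 − 187×19.7 = 2803.1) won't mimic when 2803.1 ≥ 8643 − 187·w*, i.e. w* ≥ 31.23.
Both must hold, so w* = max(23.05, 31.23) = 31.23. The average type's constraint binds.

31.23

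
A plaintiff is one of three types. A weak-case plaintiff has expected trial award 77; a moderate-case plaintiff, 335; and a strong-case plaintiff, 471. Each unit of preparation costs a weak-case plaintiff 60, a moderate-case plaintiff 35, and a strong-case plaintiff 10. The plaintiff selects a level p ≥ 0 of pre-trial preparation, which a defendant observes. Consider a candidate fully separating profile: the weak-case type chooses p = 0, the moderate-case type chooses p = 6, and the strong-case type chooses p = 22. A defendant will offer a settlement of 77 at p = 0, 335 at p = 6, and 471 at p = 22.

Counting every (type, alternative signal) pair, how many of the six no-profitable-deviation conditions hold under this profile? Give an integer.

5

Weak-case (own payoff 77): to p=6 gives 335 − 60×6 = -25 → no gain ✓; to p=22 gives 471 − 60×22 = -849 → no gain ✓.
Moderate-case (own payoff 335 − 35×6 = 125): to p=0 gives 77 → no gain ✓; to p=22 gives 471 − 35×22 = -299 → no gain ✓.
Strong-case (own payoff 471 − 10×22 = 251): to p=0 gives 77 → no gain ✓; to p=6 gives 335 − 10×6 = 275 → profitable ✗.
5 of the 6 constraints hold; not an equilibrium.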